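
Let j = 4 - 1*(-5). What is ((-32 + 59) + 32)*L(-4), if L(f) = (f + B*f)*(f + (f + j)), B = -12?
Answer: 2596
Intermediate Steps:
j = 9 (j = 4 + 5 = 9)
L(f) = -11*f*(9 + 2*f) (L(f) = (f - 12*f)*(f + (f + 9)) = (-11*f)*(f + (9 + f)) = (-11*f)*(9 + 2*f) = -11*f*(9 + 2*f))
((-32 + 59) + 32)*L(-4) = ((-32 + 59) + 32)*(-11*(-4)*(9 + 2*(-4))) = (27 + 32)*(-11*(-4)*(9 - 8)) = 59*(-11*(-4)*1) = 59*44 = 2596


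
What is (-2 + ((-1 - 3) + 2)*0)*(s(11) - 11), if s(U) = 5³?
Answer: -228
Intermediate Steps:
s(U) = 125
(-2 + ((-1 - 3) + 2)*0)*(s(11) - 11) = (-2 + ((-1 - 3) + 2)*0)*(125 - 11) = (-2 + (-4 + 2)*0)*114 = (-2 - 2*0)*114 = (-2 + 0)*114 = -2*114 = -228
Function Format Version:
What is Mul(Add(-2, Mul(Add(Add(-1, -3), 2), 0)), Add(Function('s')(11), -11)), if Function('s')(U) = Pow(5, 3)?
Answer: -228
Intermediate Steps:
Function('s')(U) = 125
Mul(Add(-2, Mul(Add(Add(-1, -3), 2), 0)), Add(Function('s')(11), -11)) = Mul(Add(-2, Mul(Add(Add(-1, -3), 2), 0)), Add(125, -11)) = Mul(Add(-2, Mul(Add(-4, 2), 0)), 114) = Mul(Add(-2, Mul(-2, 0)), 114) = Mul(Add(-2, 0), 114) = Mul(-2, 114) = -228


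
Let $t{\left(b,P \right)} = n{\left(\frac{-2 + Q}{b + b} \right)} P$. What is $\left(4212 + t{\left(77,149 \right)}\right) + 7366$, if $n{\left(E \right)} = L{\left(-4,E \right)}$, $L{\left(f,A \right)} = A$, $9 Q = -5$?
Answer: $\frac{16043681}{1386} \approx 11576.0$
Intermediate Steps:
$Q = - \frac{5}{9}$ ($Q = \frac{1}{9} \left(-5\right) = - \frac{5}{9} \approx -0.55556$)
$n{\left(E \right)} = E$
$t{\left(b,P \right)} = - \frac{23 P}{18 b}$ ($t{\left(b,P \right)} = \frac{-2 - \frac{5}{9}}{b + b} P = - \frac{23}{9 \cdot 2 b} P = - \frac{23 \frac{1}{2 b}}{9} P = - \frac{23}{18 b} P = - \frac{23 P}{18 b}$)
$\left(4212 + t{\left(77,149 \right)}\right) + 7366 = \left(4212 - \frac{3427}{18 \cdot 77}\right) + 7366 = \left(4212 - \frac{3427}{18} \cdot \frac{1}{77}\right) + 7366 = \left(4212 - \frac{3427}{1386}\right) + 7366 = \frac{5834405}{1386} + 7366 = \frac{16043681}{1386}$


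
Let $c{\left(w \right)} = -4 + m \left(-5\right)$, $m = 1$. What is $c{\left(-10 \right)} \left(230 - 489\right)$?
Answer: $2331$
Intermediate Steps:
$c{\left(w \right)} = -9$ ($c{\left(w \right)} = -4 + 1 \left(-5\right) = -4 - 5 = -9$)
$c{\left(-10 \right)} \left(230 - 489\right) = - 9 \left(230 - 489\right) = \left(-9\right) \left(-259\right) = 2331$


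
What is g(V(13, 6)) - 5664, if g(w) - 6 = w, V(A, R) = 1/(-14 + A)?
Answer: -5659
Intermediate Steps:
g(w) = 6 + w
g(V(13, 6)) - 5664 = (6 + 1/(-14 + 13)) - 5664 = (6 + 1/(-1)) - 5664 = (6 - 1) - 5664 = 5 - 5664 = -5659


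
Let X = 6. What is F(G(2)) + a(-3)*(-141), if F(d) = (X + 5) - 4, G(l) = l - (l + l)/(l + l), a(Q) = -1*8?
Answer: 1135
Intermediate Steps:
a(Q) = -8
G(l) = -1 + l (G(l) = l - 2*l/(2*l) = l - 2*l*1/(2*l) = l - 1*1 = l - 1 = -1 + l)
F(d) = 7 (F(d) = (6 + 5) - 4 = 11 - 4 = 7)
F(G(2)) + a(-3)*(-141) = 7 - 8*(-141) = 7 + 1128 = 1135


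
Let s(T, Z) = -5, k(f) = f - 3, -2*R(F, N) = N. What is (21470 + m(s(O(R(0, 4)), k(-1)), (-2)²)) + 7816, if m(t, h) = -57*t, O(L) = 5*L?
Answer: 29571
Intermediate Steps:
R(F, N) = -N/2
k(f) = -3 + f
(21470 + m(s(O(R(0, 4)), k(-1)), (-2)²)) + 7816 = (21470 - 57*(-5)) + 7816 = (21470 + 285) + 7816 = 21755 + 7816 = 29571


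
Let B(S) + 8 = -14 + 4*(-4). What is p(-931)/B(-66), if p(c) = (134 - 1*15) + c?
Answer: 406/19 ≈ 21.368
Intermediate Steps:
p(c) = 119 + c (p(c) = (134 - 15) + c = 119 + c)
B(S) = -38 (B(S) = -8 + (-14 + 4*(-4)) = -8 + (-14 - 16) = -8 - 30 = -38)
p(-931)/B(-66) = (119 - 931)/(-38) = -812*(-1/38) = 406/19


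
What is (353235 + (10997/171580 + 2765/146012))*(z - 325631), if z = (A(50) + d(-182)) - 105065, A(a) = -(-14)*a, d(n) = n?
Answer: -237928933286556056937/1565796185 ≈ -1.5195e+11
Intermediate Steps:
A(a) = 14*a
z = -104547 (z = (14*50 - 182) - 105065 = (700 - 182) - 105065 = 518 - 105065 = -104547)
(353235 + (10997/171580 + 2765/146012))*(z - 325631) = (353235 + (10997/171580 + 2765/146012))*(-104547 - 325631) = (353235 + (10997*(1/171580) + 2765*(1/146012)))*(-430178) = (353235 + (10997/171580 + 2765/146012))*(-430178) = (353235 + 260014083/3131592370)*(-430178) = (1106188290831033/3131592370)*(-430178) = -237928933286556056937/1565796185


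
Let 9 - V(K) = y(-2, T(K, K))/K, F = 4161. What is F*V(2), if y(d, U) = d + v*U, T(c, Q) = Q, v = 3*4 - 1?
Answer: -4161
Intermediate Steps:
v = 11 (v = 12 - 1 = 11)
y(d, U) = d + 11*U
V(K) = 9 - (-2 + 11*K)/K
F*V(2) = 4161*(-2 + 2/2) = 4161*(-2 + 2*(½)) = 4161*(-2 + 1) = 4161*(-1) = -4161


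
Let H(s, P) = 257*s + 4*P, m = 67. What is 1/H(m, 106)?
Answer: 1/17643 ≈ 5.6680e-5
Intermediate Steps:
H(s, P) = 4*P + 257*s
1/H(m, 106) = 1/(4*106 + 257*67) = 1/(424 + 17219) = 1/17643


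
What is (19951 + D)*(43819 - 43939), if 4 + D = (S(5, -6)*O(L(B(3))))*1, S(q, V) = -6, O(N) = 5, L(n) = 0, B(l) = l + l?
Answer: -2390040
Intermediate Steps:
B(l) = 2*l
D = -34 (D = -4 - 6*5*1 = -4 - 30*1 = -4 - 30 = -34)
(19951 + D)*(43819 - 43939) = (19951 - 34)*(43819 - 43939) = 19917*(-120) = -2390040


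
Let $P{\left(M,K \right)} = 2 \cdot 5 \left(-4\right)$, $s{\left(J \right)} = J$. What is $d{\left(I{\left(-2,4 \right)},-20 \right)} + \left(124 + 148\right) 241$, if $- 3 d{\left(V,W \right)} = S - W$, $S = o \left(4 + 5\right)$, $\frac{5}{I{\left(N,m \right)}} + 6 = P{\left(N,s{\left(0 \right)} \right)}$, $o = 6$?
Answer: $\frac{196582}{3} \approx 65527.0$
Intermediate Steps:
$P{\left(M,K \right)} = -40$ ($P{\left(M,K \right)} = 10 \left(-4\right) = -40$)
$I{\left(N,m \right)} = - \frac{5}{46}$ ($I{\left(N,m \right)} = \frac{5}{-6 - 40} = \frac{5}{-46} = 5 \left(- \frac{1}{46}\right) = - \frac{5}{46}$)
$S = 54$ ($S = 6 \left(4 + 5\right) = 6 \cdot 9 = 54$)
$d{\left(V,W \right)} = -18 + \frac{W}{3}$ ($d{\left(V,W \right)} = - \frac{54 - W}{3} = -18 + \frac{W}{3}$)
$d{\left(I{\left(-2,4 \right)},-20 \right)} + \left(124 + 148\right) 241 = \left(-18 + \frac{1}{3} \left(-20\right)\right) + \left(124 + 148\right) 241 = \left(-18 - \frac{20}{3}\right) + 272 \cdot 241 = - \frac{74}{3} + 65552 = \frac{196582}{3}$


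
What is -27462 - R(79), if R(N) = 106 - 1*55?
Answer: -27513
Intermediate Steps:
R(N) = 51 (R(N) = 106 - 55 = 51)
-27462 - R(79) = -27462 - 1*51 = -27462 - 51 = -27513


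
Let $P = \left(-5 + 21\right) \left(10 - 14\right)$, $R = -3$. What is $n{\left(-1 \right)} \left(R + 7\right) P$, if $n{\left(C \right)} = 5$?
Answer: $-1280$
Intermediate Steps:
$P = -64$ ($P = 16 \left(-4\right) = -64$)
$n{\left(-1 \right)} \left(R + 7\right) P = 5 \left(-3 + 7\right) \left(-64\right) = 5 \cdot 4 \left(-64\right) = 20 \left(-64\right) = -1280$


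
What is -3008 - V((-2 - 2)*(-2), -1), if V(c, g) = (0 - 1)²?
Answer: -3009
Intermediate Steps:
V(c, g) = 1 (V(c, g) = (-1)² = 1)
-3008 - V((-2 - 2)*(-2), -1) = -3008 - 1*1 = -3008 - 1 = -3009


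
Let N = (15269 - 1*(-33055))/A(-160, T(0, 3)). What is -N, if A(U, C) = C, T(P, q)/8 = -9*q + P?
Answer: 4027/18 ≈ 223.72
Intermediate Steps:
T(P, q) = -72*q + 8*P (T(P, q) = 8*(-9*q + P) = 8*(P - 9*q) = -72*q + 8*P)
N = -4027/18 (N = (15269 - 1*(-33055))/(-72*3 + 8*0) = (15269 + 33055)/(-216 + 0) = 48324/(-216) = 48324*(-1/216) = -4027/18 ≈ -223.72)
-N = -1*(-4027/18) = 4027/18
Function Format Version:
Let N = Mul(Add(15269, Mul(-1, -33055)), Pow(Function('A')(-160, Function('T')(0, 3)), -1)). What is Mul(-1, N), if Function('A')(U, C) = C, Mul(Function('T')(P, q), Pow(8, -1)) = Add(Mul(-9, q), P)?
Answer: Rational(4027, 18) ≈ 223.72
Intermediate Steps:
Function('T')(P, q) = Add(Mul(-72, q), Mul(8, P)) (Function('T')(P, q) = Mul(8, Add(Mul(-9, q), P)) = Mul(8, Add(P, Mul(-9, q))) = Add(Mul(-72, q), Mul(8, P)))
N = Rational(-4027, 18) (N = Mul(Add(15269, Mul(-1, -33055)), Pow(Add(Mul(-72, 3), Mul(8, 0)), -1)) = Mul(Add(15269, 33055), Pow(Add(-216, 0), -1)) = Mul(48324, Pow(-216, -1)) = Mul(48324, Rational(-1, 216)) = Rational(-4027, 18) ≈ -223.72)
Mul(-1, N) = Mul(-1, Rational(-4027, 18)) = Rational(4027, 18)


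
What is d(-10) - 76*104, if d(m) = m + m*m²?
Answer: -8914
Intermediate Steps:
d(m) = m + m³
d(-10) - 76*104 = (-10 + (-10)³) - 76*104 = (-10 - 1000) - 7904 = -1010 - 7904 = -8914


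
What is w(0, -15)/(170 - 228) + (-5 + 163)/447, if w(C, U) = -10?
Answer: 6817/12963 ≈ 0.52588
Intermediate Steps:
w(0, -15)/(170 - 228) + (-5 + 163)/447 = -10/(170 - 228) + (-5 + 163)/447 = -10/(-58) + 158*(1/447) = -10*(-1/58) + 158/447 = 5/29 + 158/447 = 6817/12963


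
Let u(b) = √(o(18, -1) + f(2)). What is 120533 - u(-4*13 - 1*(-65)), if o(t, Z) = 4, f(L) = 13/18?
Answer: 120533 - √170/6 ≈ 1.2053e+5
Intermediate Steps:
f(L) = 13/18 (f(L) = 13*(1/18) = 13/18)
u(b) = √170/6 (u(b) = √(4 + 13/18) = √(85/18) = √170/6)
120533 - u(-4*13 - 1*(-65)) = 120533 - √170/6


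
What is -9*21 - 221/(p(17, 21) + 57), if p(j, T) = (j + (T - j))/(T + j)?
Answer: -421741/2187 ≈ -192.84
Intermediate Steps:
p(j, T) = T/(T + j)
-9*21 - 221/(p(17, 21) + 57) = -9*21 - 221/(21/(21 + 17) + 57) = -189 - 221/(21/38 + 57) = -189 - 221/2187/38 = -189 - 221*38/2187 = -189 - 8398/2187 = -421741/2187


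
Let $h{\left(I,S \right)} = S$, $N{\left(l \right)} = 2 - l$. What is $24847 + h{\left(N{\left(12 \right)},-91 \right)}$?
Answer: $24756$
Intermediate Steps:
$24847 + h{\left(N{\left(12 \right)},-91 \right)} = 24847 - 91 = 24756$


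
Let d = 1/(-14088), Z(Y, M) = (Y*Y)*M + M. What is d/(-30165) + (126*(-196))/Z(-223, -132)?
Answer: 87457752919/23246834137560 ≈ 0.0037621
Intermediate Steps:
Z(Y, M) = M + M*Y**2 (Z(Y, M) = Y**2*M + M = M*Y**2 + M = M + M*Y**2)
d = -1/14088 ≈ -7.0982e-5
d/(-30165) + (126*(-196))/Z(-223, -132) = -1/14088/(-30165) + (126*(-196))/((-132*(1 + (-223)**2))) = -1/14088*(-1/30165) - 24696*(-1/(132*(1 + 49729))) = 1/424964520 - 24696/((-132*49730)) = 1/424964520 - 24696/(-6564360) = 1/424964520 - 24696*(-1/6564360) = 1/424964520 + 1029/273515 = 87457752919/23246834137560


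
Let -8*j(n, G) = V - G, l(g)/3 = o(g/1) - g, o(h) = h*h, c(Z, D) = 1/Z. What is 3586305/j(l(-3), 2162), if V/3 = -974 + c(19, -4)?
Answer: 545118360/96593 ≈ 5643.5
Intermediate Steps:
V = -55515/19 (V = 3*(-974 + 1/19) = 3*(-18505/19) = -55515/19 ≈ -2921.8)
o(h) = h**2
l(g) = -3*g + 3*g**2 (l(g) = 3*((g/1)**2 - g) = 3*((g*1)**2 - g) = 3*(g**2 - g) = -3*g + 3*g**2)
j(n, G) = 55515/152 + G/8 (j(n, G) = -(-55515/19 - G)/8 = 55515/152 + G/8)
3586305/j(l(-3), 2162) = 3586305/(55515/152 + (1/8)*2162) = 3586305/(55515/152 + 1081/4) = 3586305/(96593/152) = 3586305*(152/96593) = 545118360/96593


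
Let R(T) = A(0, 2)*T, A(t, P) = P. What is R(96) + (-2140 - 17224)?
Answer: -19172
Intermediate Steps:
R(T) = 2*T
R(96) + (-2140 - 17224) = 2*96 + (-2140 - 17224) = 192 - 19364 = -19172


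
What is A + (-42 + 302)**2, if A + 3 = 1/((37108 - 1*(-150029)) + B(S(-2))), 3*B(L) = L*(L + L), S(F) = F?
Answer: 37950240146/561419 ≈ 67597.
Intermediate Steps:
B(L) = 2*L**2/3 (B(L) = (L*(L + L))/3 = (L*(2*L))/3 = (2*L**2)/3 = 2*L**2/3)
A = -1684254/561419 (A = -3 + 1/((37108 - 1*(-150029)) + (2/3)*(-2)**2) = -3 + 1/((37108 + 150029) + (2/3)*4) = -3 + 1/(187137 + 8/3) = -3 + 1/(561419/3) = -3 + 3/561419 = -1684254/561419 ≈ -3.0000)
A + (-42 + 302)**2 = -1684254/561419 + (-42 + 302)**2 = -1684254/561419 + 260**2 = -1684254/561419 + 67600 = 37950240146/561419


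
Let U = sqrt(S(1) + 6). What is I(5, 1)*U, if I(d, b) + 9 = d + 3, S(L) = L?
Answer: -sqrt(7) ≈ -2.6458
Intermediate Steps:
I(d, b) = -6 + d (I(d, b) = -9 + (d + 3) = -9 + (3 + d) = -6 + d)
U = sqrt(7) (U = sqrt(1 + 6) = sqrt(7) ≈ 2.6458)
I(5, 1)*U = (-6 + 5)*sqrt(7) = -sqrt(7)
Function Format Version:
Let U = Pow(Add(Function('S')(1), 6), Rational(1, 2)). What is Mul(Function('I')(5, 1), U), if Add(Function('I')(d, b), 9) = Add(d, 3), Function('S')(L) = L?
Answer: Mul(-1, Pow(7, Rational(1, 2))) ≈ -2.6458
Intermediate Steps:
Function('I')(d, b) = Add(-6, d) (Function('I')(d, b) = Add(-9, Add(d, 3)) = Add(-9, Add(3, d)) = Add(-6, d))
U = Pow(7, Rational(1, 2)) (U = Pow(Add(1, 6), Rational(1, 2)) = Pow(7, Rational(1, 2)) ≈ 2.6458)
Mul(Function('I')(5, 1), U) = Mul(Add(-6, 5), Pow(7, Rational(1, 2))) = Mul(-1, Pow(7, Rational(1, 2)))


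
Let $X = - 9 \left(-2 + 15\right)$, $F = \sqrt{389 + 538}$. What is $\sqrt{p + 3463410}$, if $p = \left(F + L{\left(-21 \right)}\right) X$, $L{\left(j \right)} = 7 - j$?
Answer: $\sqrt{3460134 - 351 \sqrt{103}} \approx 1859.2$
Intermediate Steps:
$F = 3 \sqrt{103}$ ($F = \sqrt{927} = 3 \sqrt{103} \approx 30.447$)
$X = -117$ ($X = \left(-9\right) 13 = -117$)
$p = -3276 - 351 \sqrt{103}$ ($p = \left(3 \sqrt{103} + \left(7 - -21\right)\right) \left(-117\right) = \left(3 \sqrt{103} + \left(7 + 21\right)\right) \left(-117\right) = \left(3 \sqrt{103} + 28\right) \left(-117\right) = \left(28 + 3 \sqrt{103}\right) \left(-117\right) = -3276 - 351 \sqrt{103} \approx -6838.3$)
$\sqrt{p + 3463410} = \sqrt{\left(-3276 - 351 \sqrt{103}\right) + 3463410} = \sqrt{3460134 - 351 \sqrt{103}}$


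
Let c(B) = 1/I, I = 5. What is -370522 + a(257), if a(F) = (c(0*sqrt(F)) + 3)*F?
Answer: -1848498/5 ≈ -3.6970e+5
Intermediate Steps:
c(B) = 1/5
a(F) = 16*F/5 (a(F) = (1/5 + 3)*F = 16*F/5)
-370522 + a(257) = -370522 + (16/5)*257 = -370522 + 4112/5 = -1848498/5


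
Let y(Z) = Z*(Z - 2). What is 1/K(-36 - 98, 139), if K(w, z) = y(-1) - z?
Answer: -1/136 ≈ -0.0073529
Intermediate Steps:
y(Z) = Z*(-2 + Z)
K(w, z) = 3 - z (K(w, z) = -(-2 - 1) - z = -1*(-3) - z = 3 - z)
1/K(-36 - 98, 139) = 1/(3 - 1*139) = 1/(3 - 139) = 1/(-136) = -1/136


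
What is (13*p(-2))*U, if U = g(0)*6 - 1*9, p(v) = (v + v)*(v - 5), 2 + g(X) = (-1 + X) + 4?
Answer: -1092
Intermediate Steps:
g(X) = 1 + X (g(X) = -2 + ((-1 + X) + 4) = -2 + (3 + X) = 1 + X)
p(v) = 2*v*(-5 + v) (p(v) = (2*v)*(-5 + v) = 2*v*(-5 + v))
U = -3 (U = (1 + 0)*6 - 1*9 = 1*6 - 9 = 6 - 9 = -3)
(13*p(-2))*U = (13*(2*(-2)*(-5 - 2)))*(-3) = (13*(2*(-2)*(-7)))*(-3) = (13*28)*(-3) = 364*(-3) = -1092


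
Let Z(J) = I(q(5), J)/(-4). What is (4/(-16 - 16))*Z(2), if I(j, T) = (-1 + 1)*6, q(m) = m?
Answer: 0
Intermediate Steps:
I(j, T) = 0 (I(j, T) = 0*6 = 0)
Z(J) = 0 (Z(J) = 0/(-4) = 0*(-1/4) = 0)
(4/(-16 - 16))*Z(2) = (4/(-16 - 16))*0 = (4/(-32))*0 = -1/32*4*0 = -1/8*0 = 0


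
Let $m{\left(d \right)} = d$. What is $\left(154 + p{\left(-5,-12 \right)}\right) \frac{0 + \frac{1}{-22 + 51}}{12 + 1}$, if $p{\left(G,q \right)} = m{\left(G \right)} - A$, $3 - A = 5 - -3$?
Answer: $\frac{154}{377} \approx 0.40849$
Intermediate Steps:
$A = -5$ ($A = 3 - \left(5 - -3\right) = 3 - \left(5 + 3\right) = 3 - 8 = -5$)
$p{\left(G,q \right)} = 5 + G$ ($p{\left(G,q \right)} = G - -5 = G + 5 = 5 + G$)
$\left(154 + p{\left(-5,-12 \right)}\right) \frac{0 + \frac{1}{-22 + 51}}{12 + 1} = \left(154 + \left(5 - 5\right)\right) \frac{0 + \frac{1}{-22 + 51}}{12 + 1} = \left(154 + 0\right) \frac{0 + \frac{1}{29}}{13} = 154 \left(0 + \frac{1}{29}\right) \frac{1}{13} = 154 \cdot \frac{1}{29} \cdot \frac{1}{13} = 154 \cdot \frac{1}{377} = \frac{154}{377}$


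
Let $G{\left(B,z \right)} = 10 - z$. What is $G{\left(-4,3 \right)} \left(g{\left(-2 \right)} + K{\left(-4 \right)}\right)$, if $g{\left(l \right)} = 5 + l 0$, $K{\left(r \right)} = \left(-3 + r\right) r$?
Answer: $231$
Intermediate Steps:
$K{\left(r \right)} = r \left(-3 + r\right)$
$g{\left(l \right)} = 5$ ($g{\left(l \right)} = 5 + 0 = 5$)
$G{\left(-4,3 \right)} \left(g{\left(-2 \right)} + K{\left(-4 \right)}\right) = \left(10 - 3\right) \left(5 - 4 \left(-3 - 4\right)\right) = \left(10 - 3\right) \left(5 - -28\right) = 7 \left(5 + 28\right) = 7 \cdot 33 = 231$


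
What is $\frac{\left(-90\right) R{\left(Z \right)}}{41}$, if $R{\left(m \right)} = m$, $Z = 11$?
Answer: $- \frac{990}{41} \approx -24.146$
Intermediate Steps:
$\frac{\left(-90\right) R{\left(Z \right)}}{41} = \frac{\left(-90\right) 11}{41} = \left(-990\right) \frac{1}{41} = - \frac{990}{41}$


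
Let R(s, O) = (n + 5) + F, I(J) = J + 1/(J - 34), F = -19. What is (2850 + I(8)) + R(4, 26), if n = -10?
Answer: 73683/26 ≈ 2834.0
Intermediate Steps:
I(J) = J + 1/(-34 + J)
R(s, O) = -24 (R(s, O) = (-10 + 5) - 19 = -5 - 19 = -24)
(2850 + I(8)) + R(4, 26) = (2850 + (1 + 8² - 34*8)/(-34 + 8)) - 24 = (2850 + (1 + 64 - 272)/(-26)) - 24 = (2850 - 1/26*(-207)) - 24 = (2850 + 207/26) - 24 = 74307/26 - 24 = 73683/26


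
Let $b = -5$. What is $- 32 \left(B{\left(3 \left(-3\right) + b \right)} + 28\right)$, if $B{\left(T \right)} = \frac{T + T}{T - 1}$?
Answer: $- \frac{14336}{15} \approx -955.73$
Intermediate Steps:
$B{\left(T \right)} = \frac{2 T}{-1 + T}$
$- 32 \left(B{\left(3 \left(-3\right) + b \right)} + 28\right) = - 32 \left(\frac{2 \left(3 \left(-3\right) - 5\right)}{-1 + \left(3 \left(-3\right) - 5\right)} + 28\right) = - 32 \left(\frac{2 \left(-9 - 5\right)}{-1 - 14} + 28\right) = - 32 \left(2 \left(-14\right) \frac{1}{-1 - 14} + 28\right) = - 32 \left(2 \left(-14\right) \frac{1}{-15} + 28\right) = - 32 \left(2 \left(-14\right) \left(- \frac{1}{15}\right) + 28\right) = - 32 \left(\frac{28}{15} + 28\right) = \left(-32\right) \frac{448}{15} = - \frac{14336}{15}$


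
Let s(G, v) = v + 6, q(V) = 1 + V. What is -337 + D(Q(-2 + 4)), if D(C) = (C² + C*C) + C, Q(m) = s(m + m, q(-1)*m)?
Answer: -259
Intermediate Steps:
s(G, v) = 6 + v
Q(m) = 6 (Q(m) = 6 + (1 - 1)*m = 6 + 0*m = 6 + 0 = 6)
D(C) = C + 2*C² (D(C) = (C² + C²) + C = 2*C² + C = C + 2*C²)
-337 + D(Q(-2 + 4)) = -337 + 6*(1 + 2*6) = -337 + 6*(1 + 12) = -337 + 6*13 = -337 + 78 = -259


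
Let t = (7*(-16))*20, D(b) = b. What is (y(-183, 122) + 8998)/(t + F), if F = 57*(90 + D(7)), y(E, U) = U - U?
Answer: 818/299 ≈ 2.7358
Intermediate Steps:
y(E, U) = 0
t = -2240 (t = -112*20 = -2240)
F = 5529 (F = 57*(90 + 7) = 57*97 = 5529)
(y(-183, 122) + 8998)/(t + F) = (0 + 8998)/(-2240 + 5529) = 8998/3289 = 8998*(1/3289) = 818/299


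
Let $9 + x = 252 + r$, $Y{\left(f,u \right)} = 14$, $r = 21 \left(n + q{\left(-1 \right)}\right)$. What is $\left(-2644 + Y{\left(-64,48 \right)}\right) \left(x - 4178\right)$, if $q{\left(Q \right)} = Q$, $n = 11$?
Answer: $9796750$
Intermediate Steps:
$r = 210$ ($r = 21 \left(11 - 1\right) = 21 \cdot 10 = 210$)
$x = 453$ ($x = -9 + \left(252 + 210\right) = -9 + 462 = 453$)
$\left(-2644 + Y{\left(-64,48 \right)}\right) \left(x - 4178\right) = \left(-2644 + 14\right) \left(453 - 4178\right) = \left(-2630\right) \left(-3725\right) = 9796750$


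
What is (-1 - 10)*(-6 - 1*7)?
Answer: 143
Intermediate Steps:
(-1 - 10)*(-6 - 1*7) = -11*(-6 - 7) = -11*(-13) = 143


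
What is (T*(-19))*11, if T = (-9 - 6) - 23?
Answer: 7942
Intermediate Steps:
T = -38 (T = -15 - 23 = -38)
(T*(-19))*11 = -38*(-19)*11 = 722*11 = 7942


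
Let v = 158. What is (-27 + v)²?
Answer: 17161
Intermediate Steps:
(-27 + v)² = (-27 + 158)² = 131² = 17161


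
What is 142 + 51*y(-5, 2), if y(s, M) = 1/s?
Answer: 659/5 ≈ 131.80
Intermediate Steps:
142 + 51*y(-5, 2) = 142 + 51/(-5) = 142 + 51*(-⅕) = 142 - 51/5 = 659/5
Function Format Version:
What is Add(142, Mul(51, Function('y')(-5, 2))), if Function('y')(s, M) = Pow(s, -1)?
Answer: Rational(659, 5) ≈ 131.80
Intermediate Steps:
Add(142, Mul(51, Function('y')(-5, 2))) = Add(142, Mul(51, Pow(-5, -1))) = Add(142, Mul(51, Rational(-1, 5))) = Add(142, Rational(-51, 5)) = Rational(659, 5)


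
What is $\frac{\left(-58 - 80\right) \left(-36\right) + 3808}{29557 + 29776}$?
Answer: $\frac{8776}{59333} \approx 0.14791$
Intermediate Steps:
$\frac{\left(-58 - 80\right) \left(-36\right) + 3808}{29557 + 29776} = \frac{\left(-138\right) \left(-36\right) + 3808}{59333} = \left(4968 + 3808\right) \frac{1}{59333} = 8776 \cdot \frac{1}{59333} = \frac{8776}{59333}$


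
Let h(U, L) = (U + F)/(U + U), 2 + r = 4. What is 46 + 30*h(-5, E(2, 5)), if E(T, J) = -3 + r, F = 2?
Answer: 55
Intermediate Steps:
r = 2 (r = -2 + 4 = 2)
E(T, J) = -1 (E(T, J) = -3 + 2 = -1)
h(U, L) = (2 + U)/(2*U) (h(U, L) = (U + 2)/(U + U) = (2 + U)/((2*U)) = (2 + U)*(1/(2*U)) = (2 + U)/(2*U))
46 + 30*h(-5, E(2, 5)) = 46 + 30*((½)*(2 - 5)/(-5)) = 46 + 30*((½)*(-⅕)*(-3)) = 46 + 30*(3/10) = 46 + 9 = 55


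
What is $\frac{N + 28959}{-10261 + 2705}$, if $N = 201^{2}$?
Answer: $- \frac{17340}{1889} \approx -9.1795$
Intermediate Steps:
$N = 40401$
$\frac{N + 28959}{-10261 + 2705} = \frac{40401 + 28959}{-10261 + 2705} = \frac{69360}{-7556} = 69360 \left(- \frac{1}{7556}\right) = - \frac{17340}{1889}$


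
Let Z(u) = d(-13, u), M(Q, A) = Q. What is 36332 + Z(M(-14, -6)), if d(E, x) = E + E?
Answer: 36306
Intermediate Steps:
d(E, x) = 2*E
Z(u) = -26 (Z(u) = 2*(-13) = -26)
36332 + Z(M(-14, -6)) = 36332 - 26 = 36306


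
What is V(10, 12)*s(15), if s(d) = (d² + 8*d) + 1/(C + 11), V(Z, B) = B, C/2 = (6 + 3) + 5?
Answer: 53824/13 ≈ 4140.3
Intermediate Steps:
C = 28 (C = 2*((6 + 3) + 5) = 2*(9 + 5) = 2*14 = 28)
s(d) = 1/39 + d² + 8*d (s(d) = (d² + 8*d) + 1/(28 + 11) = (d² + 8*d) + 1/39 = 1/39 + d² + 8*d)
V(10, 12)*s(15) = 12*(1/39 + 15² + 8*15) = 12*(1/39 + 225 + 120) = 12*(13456/39) = 53824/13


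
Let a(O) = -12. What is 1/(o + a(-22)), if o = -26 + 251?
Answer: 1/213 ≈ 0.0046948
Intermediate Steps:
o = 225
1/(o + a(-22)) = 1/(225 - 12) = 1/213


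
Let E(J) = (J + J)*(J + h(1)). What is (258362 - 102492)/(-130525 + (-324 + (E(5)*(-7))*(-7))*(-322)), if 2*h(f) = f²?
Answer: -155870/893987 ≈ -0.17435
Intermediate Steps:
h(f) = f²/2
E(J) = 2*J*(½ + J) (E(J) = (J + J)*(J + (½)*1²) = (2*J)*(J + (½)*1) = (2*J)*(J + ½) = (2*J)*(½ + J) = 2*J*(½ + J))
(258362 - 102492)/(-130525 + (-324 + (E(5)*(-7))*(-7))*(-322)) = (258362 - 102492)/(-130525 + (-324 + ((5*(1 + 2*5))*(-7))*(-7))*(-322)) = 155870/(-130525 + (-324 + ((5*(1 + 10))*(-7))*(-7))*(-322)) = 155870/(-130525 + (-324 + ((5*11)*(-7))*(-7))*(-322)) = 155870/(-130525 + (-324 + (55*(-7))*(-7))*(-322)) = 155870/(-130525 + (-324 - 385*(-7))*(-322)) = 155870/(-130525 + (-324 + 2695)*(-322)) = 155870/(-130525 + 2371*(-322)) = 155870/(-130525 - 763462) = 155870/(-893987) = 155870*(-1/893987) = -155870/893987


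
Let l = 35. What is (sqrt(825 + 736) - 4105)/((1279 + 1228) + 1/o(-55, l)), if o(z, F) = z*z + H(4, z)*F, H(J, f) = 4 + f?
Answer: -5090200/3108681 + 1240*sqrt(1561)/3108681 ≈ -1.6217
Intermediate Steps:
o(z, F) = z**2 + F*(4 + z) (o(z, F) = z*z + (4 + z)*F = z**2 + F*(4 + z))
(sqrt(825 + 736) - 4105)/((1279 + 1228) + 1/o(-55, l)) = (sqrt(825 + 736) - 4105)/((1279 + 1228) + 1/((-55)**2 + 35*(4 - 55))) = (sqrt(1561) - 4105)/(2507 + 1/(3025 + 35*(-51))) = (-4105 + sqrt(1561))/(2507 + 1/(3025 - 1785)) = (-4105 + sqrt(1561))/(2507 + 1/1240) = (-4105 + sqrt(1561))/(3108681/1240) = (-4105 + sqrt(1561))*(1240/3108681) = -5090200/3108681 + 1240*sqrt(1561)/3108681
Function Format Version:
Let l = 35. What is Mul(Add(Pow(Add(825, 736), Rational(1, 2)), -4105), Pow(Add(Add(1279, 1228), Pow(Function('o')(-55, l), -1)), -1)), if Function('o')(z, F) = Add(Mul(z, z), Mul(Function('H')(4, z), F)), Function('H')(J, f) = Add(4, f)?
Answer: Add(Rational(-5090200, 3108681), Mul(Rational(1240, 3108681), Pow(1561, Rational(1, 2)))) ≈ -1.6217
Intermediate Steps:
Function('o')(z, F) = Add(Pow(z, 2), Mul(F, Add(4, z))) (Function('o')(z, F) = Add(Mul(z, z), Mul(Add(4, z), F)) = Add(Pow(z, 2), Mul(F, Add(4, z))))
Mul(Add(Pow(Add(825, 736), Rational(1, 2)), -4105), Pow(Add(Add(1279, 1228), Pow(Function('o')(-55, l), -1)), -1)) = Mul(Add(Pow(Add(825, 736), Rational(1, 2)), -4105), Pow(Add(Add(1279, 1228), Pow(Add(Pow(-55, 2), Mul(35, Add(4, -55))), -1)), -1)) = Mul(Add(Pow(1561, Rational(1, 2)), -4105), Pow(Add(2507, Pow(Add(3025, Mul(35, -51)), -1)), -1)) = Mul(Add(-4105, Pow(1561, Rational(1, 2))), Pow(Add(2507, Pow(Add(3025, -1785), -1)), -1)) = Mul(Add(-4105, Pow(1561, Rational(1, 2))), Pow(Add(2507, Pow(1240, -1)), -1)) = Mul(Add(-4105, Pow(1561, Rational(1, 2))), Pow(Add(2507, Rational(1, 1240)), -1)) = Mul(Add(-4105, Pow(1561, Rational(1, 2))), Pow(Rational(3108681, 1240), -1)) = Mul(Add(-4105, Pow(1561, Rational(1, 2))), Rational(1240, 3108681)) = Add(Rational(-5090200, 3108681), Mul(Rational(1240, 3108681), Pow(1561, Rational(1, 2))))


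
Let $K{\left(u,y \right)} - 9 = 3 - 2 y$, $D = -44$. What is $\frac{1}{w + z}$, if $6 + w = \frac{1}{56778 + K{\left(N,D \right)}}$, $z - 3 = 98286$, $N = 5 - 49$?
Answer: $\frac{56878}{5590140475} \approx 1.0175 \cdot 10^{-5}$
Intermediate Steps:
$N = -44$ ($N = 5 - 49 = -44$)
$K{\left(u,y \right)} = 12 - 2 y$ ($K{\left(u,y \right)} = 9 - \left(-3 + 2 y\right) = 12 - 2 y$)
$z = 98289$ ($z = 3 + 98286 = 98289$)
$w = - \frac{341267}{56878}$ ($w = -6 + \frac{1}{56778 + \left(12 - -88\right)} = -6 + \frac{1}{56778 + \left(12 + 88\right)} = -6 + \frac{1}{56778 + 100} = -6 + \frac{1}{56878} = - \frac{341267}{56878} \approx -6.0$)
$\frac{1}{w + z} = \frac{1}{- \frac{341267}{56878} + 98289} = \frac{1}{\frac{5590140475}{56878}} = \frac{56878}{5590140475}$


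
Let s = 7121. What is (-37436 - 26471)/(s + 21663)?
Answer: -63907/28784 ≈ -2.2202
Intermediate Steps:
(-37436 - 26471)/(s + 21663) = (-37436 - 26471)/(7121 + 21663) = -63907/28784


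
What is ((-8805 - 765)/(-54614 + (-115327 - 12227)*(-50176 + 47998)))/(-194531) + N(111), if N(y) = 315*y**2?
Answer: 3615629410103722680/931595536361 ≈ 3.8811e+6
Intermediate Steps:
((-8805 - 765)/(-54614 + (-115327 - 12227)*(-50176 + 47998)))/(-194531) + N(111) = ((-8805 - 765)/(-54614 + (-115327 - 12227)*(-50176 + 47998)))/(-194531) + 315*111**2 = -9570/(-54614 - 127554*(-2178))*(-1/194531) + 315*12321 = -9570/(-54614 + 277812612)*(-1/194531) + 3881115 = -9570/277757998*(-1/194531) + 3881115 = -9570*1/277757998*(-1/194531) + 3881115 = -165/4788931*(-1/194531) + 3881115 = 165/931595536361 + 3881115 = 3615629410103722680/931595536361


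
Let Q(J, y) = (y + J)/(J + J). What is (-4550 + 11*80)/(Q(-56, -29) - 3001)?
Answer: 411040/336027 ≈ 1.2232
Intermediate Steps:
Q(J, y) = (J + y)/(2*J) (Q(J, y) = (J + y)/((2*J)) = (J + y)*(1/(2*J)) = (J + y)/(2*J))
(-4550 + 11*80)/(Q(-56, -29) - 3001) = (-4550 + 11*80)/((1/2)*(-56 - 29)/(-56) - 3001) = (-4550 + 880)/((1/2)*(-1/56)*(-85) - 3001) = -3670/(85/112 - 3001) = -3670/(-336027/112) = -3670*(-112/336027) = 411040/336027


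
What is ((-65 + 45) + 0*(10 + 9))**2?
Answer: 400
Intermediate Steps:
((-65 + 45) + 0*(10 + 9))**2 = (-20 + 0*19)**2 = (-20 + 0)**2 = (-20)**2 = 400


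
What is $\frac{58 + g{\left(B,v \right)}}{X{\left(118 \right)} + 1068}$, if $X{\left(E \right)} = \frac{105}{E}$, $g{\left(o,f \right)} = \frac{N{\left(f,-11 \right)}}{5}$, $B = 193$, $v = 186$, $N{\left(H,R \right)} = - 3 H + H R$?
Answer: $- \frac{273052}{630645} \approx -0.43297$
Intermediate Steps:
$g{\left(o,f \right)} = - \frac{14 f}{5}$ ($g{\left(o,f \right)} = \frac{f \left(-3 - 11\right)}{5} = f \left(-14\right) \frac{1}{5} = - 14 f \frac{1}{5} = - \frac{14 f}{5}$)
$\frac{58 + g{\left(B,v \right)}}{X{\left(118 \right)} + 1068} = \frac{58 - \frac{2604}{5}}{\frac{105}{118} + 1068} = \frac{58 - \frac{2604}{5}}{105 \cdot \frac{1}{118} + 1068} = - \frac{2314}{5 \left(\frac{105}{118} + 1068\right)} = - \frac{2314}{5 \cdot \frac{126129}{118}} = \left(- \frac{2314}{5}\right) \frac{118}{126129} = - \frac{273052}{630645}$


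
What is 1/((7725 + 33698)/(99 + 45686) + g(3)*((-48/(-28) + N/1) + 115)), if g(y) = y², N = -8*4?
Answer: 320495/244644506 ≈ 0.0013100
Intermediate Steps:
N = -32
1/((7725 + 33698)/(99 + 45686) + g(3)*((-48/(-28) + N/1) + 115)) = 1/((7725 + 33698)/(99 + 45686) + 3²*((-48/(-28) - 32/1) + 115)) = 1/(41423/45785 + 9*((-48*(-1/28) - 32*1) + 115)) = 1/(41423*(1/45785) + 9*((12/7 - 32) + 115)) = 1/(41423/45785 + 9*(-212/7 + 115)) = 1/(41423/45785 + 9*(593/7)) = 1/(41423/45785 + 5337/7) = 1/(244644506/320495) = 320495/244644506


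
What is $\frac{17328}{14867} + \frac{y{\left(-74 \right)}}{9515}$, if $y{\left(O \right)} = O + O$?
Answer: $\frac{162675604}{141459505} \approx 1.15$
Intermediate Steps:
$y{\left(O \right)} = 2 O$
$\frac{17328}{14867} + \frac{y{\left(-74 \right)}}{9515} = \frac{17328}{14867} + \frac{2 \left(-74\right)}{9515} = 17328 \cdot \frac{1}{14867} - \frac{148}{9515} = \frac{17328}{14867} - \frac{148}{9515} = \frac{162675604}{141459505}$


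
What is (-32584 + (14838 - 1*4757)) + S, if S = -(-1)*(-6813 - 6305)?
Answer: -35621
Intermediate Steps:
S = -13118 (S = -(-1)*(-13118) = -1*13118 = -13118)
(-32584 + (14838 - 1*4757)) + S = (-32584 + (14838 - 1*4757)) - 13118 = (-32584 + (14838 - 4757)) - 13118 = (-32584 + 10081) - 13118 = -22503 - 13118 = -35621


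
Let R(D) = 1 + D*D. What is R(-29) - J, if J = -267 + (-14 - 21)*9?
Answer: 1424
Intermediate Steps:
R(D) = 1 + D²
J = -582 (J = -267 - 35*9 = -267 - 315 = -582)
R(-29) - J = (1 + (-29)²) - 1*(-582) = (1 + 841) + 582 = 842 + 582 = 1424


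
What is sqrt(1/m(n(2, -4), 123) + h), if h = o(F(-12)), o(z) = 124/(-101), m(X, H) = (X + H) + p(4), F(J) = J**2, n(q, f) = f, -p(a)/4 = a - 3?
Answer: I*sqrt(164456785)/11615 ≈ 1.1041*I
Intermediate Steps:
p(a) = 12 - 4*a (p(a) = -4*(a - 3) = -4*(-3 + a) = 12 - 4*a)
m(X, H) = -4 + H + X (m(X, H) = (X + H) + (12 - 4*4) = (H + X) + (12 - 16) = (H + X) - 4 = -4 + H + X)
o(z) = -124/101 (o(z) = 124*(-1/101) = -124/101)
h = -124/101 ≈ -1.2277
sqrt(1/m(n(2, -4), 123) + h) = sqrt(1/(-4 + 123 - 4) - 124/101) = sqrt(1/115 - 124/101) = sqrt(-14159/11615) = I*sqrt(164456785)/11615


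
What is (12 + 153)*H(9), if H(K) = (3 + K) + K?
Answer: 3465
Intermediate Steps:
H(K) = 3 + 2*K
(12 + 153)*H(9) = (12 + 153)*(3 + 2*9) = 165*(3 + 18) = 165*21 = 3465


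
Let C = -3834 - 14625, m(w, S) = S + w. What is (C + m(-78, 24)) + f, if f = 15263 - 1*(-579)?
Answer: -2671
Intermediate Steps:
f = 15842 (f = 15263 + 579 = 15842)
C = -18459
(C + m(-78, 24)) + f = (-18459 + (24 - 78)) + 15842 = (-18459 - 54) + 15842 = -18513 + 15842 = -2671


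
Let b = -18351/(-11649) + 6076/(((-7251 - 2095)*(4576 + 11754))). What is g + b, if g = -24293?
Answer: -3598921284770367/148156039735 ≈ -24291.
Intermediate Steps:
b = 233388511988/148156039735 (b = -18351*(-1/11649) + 6076/((-9346*16330)) = 6117/3883 + 6076/(-152620180) = 6117/3883 + 6076*(-1/152620180) = 6117/3883 - 1519/38155045 = 233388511988/148156039735 ≈ 1.5753)
g + b = -24293 + 233388511988/148156039735 = -3598921284770367/148156039735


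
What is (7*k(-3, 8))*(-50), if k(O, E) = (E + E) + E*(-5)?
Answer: 8400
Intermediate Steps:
k(O, E) = -3*E (k(O, E) = 2*E - 5*E = -3*E)
(7*k(-3, 8))*(-50) = (7*(-3*8))*(-50) = (7*(-24))*(-50) = -168*(-50) = 8400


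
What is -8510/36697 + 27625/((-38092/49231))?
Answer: -49908478106295/1397862124 ≈ -35703.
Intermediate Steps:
-8510/36697 + 27625/((-38092/49231)) = -8510*1/36697 + 27625/((-38092*1/49231)) = -8510/36697 + 27625/(-38092/49231) = -8510/36697 + 27625*(-49231/38092) = -8510/36697 - 1360006375/38092 = -49908478106295/1397862124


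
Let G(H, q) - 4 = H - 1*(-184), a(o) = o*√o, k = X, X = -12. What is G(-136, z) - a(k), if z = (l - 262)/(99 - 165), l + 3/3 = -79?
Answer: 52 + 24*I*√3 ≈ 52.0 + 41.569*I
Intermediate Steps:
l = -80 (l = -1 - 79 = -80)
z = 57/11 (z = (-80 - 262)/(99 - 165) = -342/(-66) = -342*(-1/66) = 57/11 ≈ 5.1818)
k = -12
a(o) = o^(3/2)
G(H, q) = 188 + H (G(H, q) = 4 + (H - 1*(-184)) = 4 + (H + 184) = 4 + (184 + H) = 188 + H)
G(-136, z) - a(k) = (188 - 136) - (-12)^(3/2) = 52 - (-24)*I*√3 = 52 + 24*I*√3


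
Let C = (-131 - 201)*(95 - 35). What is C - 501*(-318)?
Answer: 139398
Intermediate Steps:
C = -19920 (C = -332*60 = -19920)
C - 501*(-318) = -19920 - 501*(-318) = -19920 + 159318 = 139398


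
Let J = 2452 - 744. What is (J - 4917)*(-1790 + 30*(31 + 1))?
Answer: 2663470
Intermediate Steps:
J = 1708
(J - 4917)*(-1790 + 30*(31 + 1)) = (1708 - 4917)*(-1790 + 30*(31 + 1)) = -3209*(-1790 + 30*32) = -3209*(-1790 + 960) = -3209*(-830) = 2663470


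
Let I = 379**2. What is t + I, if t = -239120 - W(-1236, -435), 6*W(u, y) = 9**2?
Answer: -190985/2 ≈ -95493.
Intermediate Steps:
W(u, y) = 27/2 (W(u, y) = (1/6)*9**2 = (1/6)*81 = 27/2)
I = 143641
t = -478267/2 (t = -239120 - 1*27/2 = -239120 - 27/2 = -478267/2 ≈ -2.3913e+5)
t + I = -478267/2 + 143641 = -190985/2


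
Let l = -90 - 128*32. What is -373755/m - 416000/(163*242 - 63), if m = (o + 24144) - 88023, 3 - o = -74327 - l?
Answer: -3465166633/49346899 ≈ -70.221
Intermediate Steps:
l = -4186 (l = -90 - 4096 = -4186)
o = 70144 (o = 3 - (-74327 - 1*(-4186)) = 3 - (-74327 + 4186) = 3 - 1*(-70141) = 3 + 70141 = 70144)
m = 6265 (m = (70144 + 24144) - 88023 = 94288 - 88023 = 6265)
-373755/m - 416000/(163*242 - 63) = -373755/6265 - 416000/(163*242 - 63) = -373755*1/6265 - 416000/(39446 - 63) = -74751/1253 - 416000/39383 = -3465166633/49346899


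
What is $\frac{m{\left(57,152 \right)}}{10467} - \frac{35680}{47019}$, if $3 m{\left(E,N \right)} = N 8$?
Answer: $- \frac{354404192}{492147873} \approx -0.72012$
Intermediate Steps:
$m{\left(E,N \right)} = \frac{8 N}{3}$ ($m{\left(E,N \right)} = \frac{N 8}{3} = \frac{8 N}{3}$)
$\frac{m{\left(57,152 \right)}}{10467} - \frac{35680}{47019} = \frac{\frac{8}{3} \cdot 152}{10467} - \frac{35680}{47019} = \frac{1216}{3} \cdot \frac{1}{10467} - \frac{35680}{47019} = \frac{1216}{31401} - \frac{35680}{47019} = - \frac{354404192}{492147873}$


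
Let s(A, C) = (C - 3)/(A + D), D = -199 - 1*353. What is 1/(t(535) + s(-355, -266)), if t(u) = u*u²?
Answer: 907/138889250394 ≈ 6.5304e-9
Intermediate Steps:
D = -552 (D = -199 - 353 = -552)
s(A, C) = (-3 + C)/(-552 + A) (s(A, C) = (C - 3)/(A - 552) = (-3 + C)/(-552 + A))
t(u) = u³
1/(t(535) + s(-355, -266)) = 1/(535³ + (-3 - 266)/(-552 - 355)) = 1/(153130375 - 269/(-907)) = 1/(153130375 - 1/907*(-269)) = 1/(153130375 + 269/907) = 1/(138889250394/907) = 907/138889250394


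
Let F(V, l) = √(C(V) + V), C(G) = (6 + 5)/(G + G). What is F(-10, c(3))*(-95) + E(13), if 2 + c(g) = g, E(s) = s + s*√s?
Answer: 13 + 13*√13 - 19*I*√1055/2 ≈ 59.872 - 308.57*I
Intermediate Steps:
C(G) = 11/(2*G) (C(G) = 11/((2*G)) = 11*(1/(2*G)) = 11/(2*G))
E(s) = s + s^(3/2)
c(g) = -2 + g
F(V, l) = √(V + 11/(2*V)) (F(V, l) = √(11/(2*V) + V) = √(V + 11/(2*V)))
F(-10, c(3))*(-95) + E(13) = (√(4*(-10) + 22/(-10))/2)*(-95) + (13 + 13^(3/2)) = (√(-40 + 22*(-⅒))/2)*(-95) + (13 + 13*√13) = (√(-40 - 11/5)/2)*(-95) + (13 + 13*√13) = (√(-211/5)/2)*(-95) + (13 + 13*√13) = ((I*√1055/5)/2)*(-95) + (13 + 13*√13) = (I*√1055/10)*(-95) + (13 + 13*√13) = -19*I*√1055/2 + (13 + 13*√13) = 13 + 13*√13 - 19*I*√1055/2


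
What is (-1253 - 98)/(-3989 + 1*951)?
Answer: 193/434 ≈ 0.44470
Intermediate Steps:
(-1253 - 98)/(-3989 + 1*951) = -1351/(-3989 + 951) = -1351/(-3038) = -1351*(-1/3038) = 193/434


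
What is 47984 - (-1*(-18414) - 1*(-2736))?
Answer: 26834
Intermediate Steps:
47984 - (-1*(-18414) - 1*(-2736)) = 47984 - (18414 + 2736) = 47984 - 1*21150 = 47984 - 21150 = 26834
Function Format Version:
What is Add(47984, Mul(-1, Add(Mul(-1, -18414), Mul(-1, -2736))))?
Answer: 26834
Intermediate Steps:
Add(47984, Mul(-1, Add(Mul(-1, -18414), Mul(-1, -2736)))) = Add(47984, Mul(-1, Add(18414, 2736))) = Add(47984, Mul(-1, 21150)) = Add(47984, -21150) = 26834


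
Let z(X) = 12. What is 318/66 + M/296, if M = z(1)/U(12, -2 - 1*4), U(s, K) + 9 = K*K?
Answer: 35309/7326 ≈ 4.8197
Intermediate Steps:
U(s, K) = -9 + K² (U(s, K) = -9 + K*K = -9 + K²)
M = 4/9 (M = 12/(-9 + (-2 - 1*4)²) = 12/(-9 + (-2 - 4)²) = 12/(-9 + (-6)²) = 12/(-9 + 36) = 12/27 = 12*(1/27) = 4/9 ≈ 0.44444)
318/66 + M/296 = 318/66 + (4/9)/296 = 318*(1/66) + (4/9)*(1/296) = 53/11 + 1/666 = 35309/7326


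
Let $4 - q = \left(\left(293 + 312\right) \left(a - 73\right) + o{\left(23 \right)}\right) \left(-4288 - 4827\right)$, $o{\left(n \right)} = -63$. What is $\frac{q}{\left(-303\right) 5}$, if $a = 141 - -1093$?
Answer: $- \frac{6401847334}{1515} \approx -4.2256 \cdot 10^{6}$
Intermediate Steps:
$a = 1234$ ($a = 141 + 1093 = 1234$)
$q = 6401847334$ ($q = 4 - \left(\left(293 + 312\right) \left(1234 - 73\right) - 63\right) \left(-4288 - 4827\right) = 4 - \left(605 \cdot 1161 - 63\right) \left(-9115\right) = 4 - \left(702405 - 63\right) \left(-9115\right) = 4 - 702342 \left(-9115\right) = 4 - -6401847330 = 4 + 6401847330 = 6401847334$)
$\frac{q}{\left(-303\right) 5} = \frac{6401847334}{\left(-303\right) 5} = \frac{6401847334}{-1515} = 6401847334 \left(- \frac{1}{1515}\right) = - \frac{6401847334}{1515}$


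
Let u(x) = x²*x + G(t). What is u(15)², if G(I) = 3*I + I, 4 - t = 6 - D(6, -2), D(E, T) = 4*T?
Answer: 11122225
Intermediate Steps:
t = -10 (t = 4 - (6 - 4*(-2)) = 4 - (6 - 1*(-8)) = 4 - (6 + 8) = 4 - 1*14 = 4 - 14 = -10)
G(I) = 4*I
u(x) = -40 + x³ (u(x) = x²*x + 4*(-10) = x³ - 40 = -40 + x³)
u(15)² = (-40 + 15³)² = (-40 + 3375)² = 3335² = 11122225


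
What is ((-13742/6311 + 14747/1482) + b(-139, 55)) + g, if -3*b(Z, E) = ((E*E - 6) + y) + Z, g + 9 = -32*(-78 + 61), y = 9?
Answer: -3930339383/9352902 ≈ -420.23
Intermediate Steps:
g = 535 (g = -9 - 32*(-78 + 61) = -9 - 32*(-17) = -9 + 544 = 535)
b(Z, E) = -1 - Z/3 - E²/3 (b(Z, E) = -(((E*E - 6) + 9) + Z)/3 = -(((E² - 6) + 9) + Z)/3 = -(((-6 + E²) + 9) + Z)/3 = -((3 + E²) + Z)/3 = -(3 + Z + E²)/3 = -1 - Z/3 - E²/3)
((-13742/6311 + 14747/1482) + b(-139, 55)) + g = ((-13742/6311 + 14747/1482) + (-1 - ⅓*(-139) - ⅓*55²)) + 535 = ((-13742*1/6311 + 14747*(1/1482)) + (-1 + 139/3 - ⅓*3025)) + 535 = ((-13742/6311 + 14747/1482) + (-1 + 139/3 - 3025/3)) + 535 = (72702673/9352902 - 963) + 535 = -8934141953/9352902 + 535 = -3930339383/9352902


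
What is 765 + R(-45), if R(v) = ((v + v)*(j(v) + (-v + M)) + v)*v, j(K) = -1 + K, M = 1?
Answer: 2790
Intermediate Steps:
R(v) = v² (R(v) = ((v + v)*((-1 + v) + (-v + 1)) + v)*v = ((2*v)*((-1 + v) + (1 - v)) + v)*v = ((2*v)*0 + v)*v = (0 + v)*v = v*v = v²)
765 + R(-45) = 765 + (-45)² = 765 + 2025 = 2790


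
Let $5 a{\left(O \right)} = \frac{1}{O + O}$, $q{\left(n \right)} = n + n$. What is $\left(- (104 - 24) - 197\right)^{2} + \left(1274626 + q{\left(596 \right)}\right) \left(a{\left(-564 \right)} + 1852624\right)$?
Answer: $\frac{6665383366676111}{2820} \approx 2.3636 \cdot 10^{12}$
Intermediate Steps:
$q{\left(n \right)} = 2 n$
$a{\left(O \right)} = \frac{1}{10 O}$ ($a{\left(O \right)} = \frac{1}{5 \left(O + O\right)} = \frac{1}{5 \cdot 2 O} = \frac{\frac{1}{2} \frac{1}{O}}{5} = \frac{1}{10 O}$)
$\left(- (104 - 24) - 197\right)^{2} + \left(1274626 + q{\left(596 \right)}\right) \left(a{\left(-564 \right)} + 1852624\right) = \left(- (104 - 24) - 197\right)^{2} + \left(1274626 + 2 \cdot 596\right) \left(\frac{1}{10 \left(-564\right)} + 1852624\right) = \left(- (104 - 24) - 197\right)^{2} + \left(1274626 + 1192\right) \left(\frac{1}{10} \left(- \frac{1}{564}\right) + 1852624\right) = \left(\left(-1\right) 80 - 197\right)^{2} + 1275818 \left(- \frac{1}{5640} + 1852624\right) = \left(-80 - 197\right)^{2} + 1275818 \cdot \frac{10448799359}{5640} = \left(-277\right)^{2} + \frac{6665383150300331}{2820} = 76729 + \frac{6665383150300331}{2820} = \frac{6665383366676111}{2820}$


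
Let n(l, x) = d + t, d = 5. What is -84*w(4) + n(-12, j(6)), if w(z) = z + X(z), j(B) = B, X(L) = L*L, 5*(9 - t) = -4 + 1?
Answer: -8327/5 ≈ -1665.4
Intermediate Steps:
t = 48/5 (t = 9 - (-4 + 1)/5 = 9 - ⅕*(-3) = 9 + ⅗ = 48/5 ≈ 9.6000)
X(L) = L²
n(l, x) = 73/5 (n(l, x) = 5 + 48/5 = 73/5)
w(z) = z + z²
-84*w(4) + n(-12, j(6)) = -336*(1 + 4) + 73/5 = -336*5 + 73/5 = -84*20 + 73/5 = -1680 + 73/5 = -8327/5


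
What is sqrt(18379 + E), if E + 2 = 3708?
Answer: sqrt(22085) ≈ 148.61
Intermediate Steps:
E = 3706 (E = -2 + 3708 = 3706)
sqrt(18379 + E) = sqrt(18379 + 3706) = sqrt(22085)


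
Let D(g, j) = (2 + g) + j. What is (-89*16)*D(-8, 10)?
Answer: -5696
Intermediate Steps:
D(g, j) = 2 + g + j
(-89*16)*D(-8, 10) = (-89*16)*(2 - 8 + 10) = -1424*4 = -5696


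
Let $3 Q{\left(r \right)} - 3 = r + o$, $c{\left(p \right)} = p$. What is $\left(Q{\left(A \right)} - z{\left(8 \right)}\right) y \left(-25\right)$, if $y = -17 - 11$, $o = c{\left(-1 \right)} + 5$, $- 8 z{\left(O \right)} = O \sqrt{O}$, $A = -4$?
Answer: $700 + 1400 \sqrt{2} \approx 2679.9$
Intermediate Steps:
$z{\left(O \right)} = - \frac{O^{\frac{3}{2}}}{8}$ ($z{\left(O \right)} = - \frac{O \sqrt{O}}{8} = - \frac{O^{\frac{3}{2}}}{8}$)
$o = 4$ ($o = -1 + 5 = 4$)
$y = -28$
$Q{\left(r \right)} = \frac{7}{3} + \frac{r}{3}$ ($Q{\left(r \right)} = 1 + \frac{r + 4}{3} = 1 + \frac{4 + r}{3} = 1 + \left(\frac{4}{3} + \frac{r}{3}\right) = \frac{7}{3} + \frac{r}{3}$)
$\left(Q{\left(A \right)} - z{\left(8 \right)}\right) y \left(-25\right) = \left(\left(\frac{7}{3} + \frac{1}{3} \left(-4\right)\right) - - \frac{8^{\frac{3}{2}}}{8}\right) \left(-28\right) \left(-25\right) = \left(\left(\frac{7}{3} - \frac{4}{3}\right) - - \frac{16 \sqrt{2}}{8}\right) \left(-28\right) \left(-25\right) = \left(1 - - 2 \sqrt{2}\right) \left(-28\right) \left(-25\right) = \left(1 + 2 \sqrt{2}\right) \left(-28\right) \left(-25\right) = \left(-28 - 56 \sqrt{2}\right) \left(-25\right) = 700 + 1400 \sqrt{2}$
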